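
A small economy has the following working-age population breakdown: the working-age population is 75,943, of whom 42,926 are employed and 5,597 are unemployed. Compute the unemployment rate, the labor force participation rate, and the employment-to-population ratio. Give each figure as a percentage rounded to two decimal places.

Unemployment rate ≈ 11.53%; labor force participation rate ≈ 63.89%; employment-population ratio ≈ 56.52%.

Labor force = employed + unemployed = 42,926 + 5,597 = 48,523.
Unemployment rate = 5,597 / 48,523 = 11.53%.
Labor force participation rate = 48,523 / 75,943 = 63.89%.
Employment-population ratio = 42,926 / 75,943 = 56.52%.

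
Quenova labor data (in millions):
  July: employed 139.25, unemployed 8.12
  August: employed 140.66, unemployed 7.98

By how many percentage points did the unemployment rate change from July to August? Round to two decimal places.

The unemployment rate changed by −0.14 percentage points.

July: labor force = 139.25 + 8.12 = 147.37; u = 8.12/147.37 = 5.51%.
August: labor force = 140.66 + 7.98 = 148.64; u = 7.98/148.64 = 5.37%.
Change = 5.37% − 5.51% = −0.14 pp.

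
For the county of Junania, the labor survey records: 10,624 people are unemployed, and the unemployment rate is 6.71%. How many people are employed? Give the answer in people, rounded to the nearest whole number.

About 147,707 are employed.

Labor force = U / u = 10,624 / 0.0671 ≈ 158,331.
Employed = labor force − unemployed = 158,331 − 10,624 = 147,707.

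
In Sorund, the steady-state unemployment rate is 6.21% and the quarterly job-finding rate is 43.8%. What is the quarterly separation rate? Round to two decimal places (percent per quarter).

From u* = s/(s+f): s = u·f/(1−u).
s = 0.0621 × 43.8 / (1 − 0.0621) = 2.7200 / 0.9379 ≈ 2.90% per quarter.

Separation rate ≈ 2.90% per quarter.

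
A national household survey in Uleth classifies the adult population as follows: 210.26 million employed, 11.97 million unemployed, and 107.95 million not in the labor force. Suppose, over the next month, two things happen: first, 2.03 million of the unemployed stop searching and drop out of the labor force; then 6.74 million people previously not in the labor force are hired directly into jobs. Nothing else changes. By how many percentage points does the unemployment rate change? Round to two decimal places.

The unemployment rate changes by −1.01 percentage points.

Initially, labor force = 210.26 + 11.97 = 222.23 million, so u = 11.97/222.23 = 5.39%.
After the first change, unemployed and labor force both fall by 2.03 → E = 210.26, U = 9.94, labor force = 220.20 million.
After the second change, employed and labor force both rise by 6.74; unemployed unchanged → E = 217.00, U = 9.94, labor force = 226.94 million.
New unemployment rate = 9.94 / 226.94 = 4.38%.
Change = 4.38% − 5.39% = −1.01 percentage points.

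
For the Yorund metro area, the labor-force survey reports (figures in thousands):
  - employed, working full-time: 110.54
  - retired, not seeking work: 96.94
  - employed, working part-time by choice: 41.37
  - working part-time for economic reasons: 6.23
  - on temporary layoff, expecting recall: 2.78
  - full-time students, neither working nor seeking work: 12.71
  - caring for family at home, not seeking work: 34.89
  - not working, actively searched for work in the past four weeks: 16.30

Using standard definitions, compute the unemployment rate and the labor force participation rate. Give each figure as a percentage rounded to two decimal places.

Unemployment rate ≈ 10.77%; labor force participation rate ≈ 55.08%.

Employed = 110.54 + 41.37 + 6.23 = 158.14 thousand (anyone who worked, including part-time for economic reasons, counts as employed).
Unemployed = 2.78 + 16.30 = 19.08 thousand (jobless and actively searching, or on temporary layoff).
Labor force = 158.14 + 19.08 = 177.22 thousand.
Not in labor force = 96.94 + 12.71 + 34.89 = 144.54 thousand (those not working and not actively searching are outside the labor force).
Civilian working-age population = 177.22 + 144.54 = 321.76 thousand.
Unemployment rate = 19.08 / 177.22 = 10.77%.
Labor force participation rate = 177.22 / 321.76 = 55.08%.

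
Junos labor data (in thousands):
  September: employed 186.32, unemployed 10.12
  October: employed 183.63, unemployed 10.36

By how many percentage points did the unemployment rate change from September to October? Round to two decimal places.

September: labor force = 186.32 + 10.12 = 196.44; u = 10.12/196.44 = 5.15%.
October: labor force = 183.63 + 10.36 = 193.99; u = 10.36/193.99 = 5.34%.
Change = 5.34% − 5.15% = +0.19 pp.

The unemployment rate changed by +0.19 percentage points.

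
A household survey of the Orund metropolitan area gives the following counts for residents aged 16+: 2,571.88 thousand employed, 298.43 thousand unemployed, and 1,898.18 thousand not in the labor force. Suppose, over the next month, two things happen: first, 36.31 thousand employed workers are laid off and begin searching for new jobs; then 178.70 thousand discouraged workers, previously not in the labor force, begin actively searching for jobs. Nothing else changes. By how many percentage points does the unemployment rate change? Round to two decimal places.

The unemployment rate changes by +6.44 percentage points.

Initially, labor force = 2,571.88 + 298.43 = 2,870.31 thousand, so u = 298.43/2,870.31 = 10.40%.
After the first change, employed falls and unemployed rises by 36.31; labor force unchanged → E = 2,535.57, U = 334.74, labor force = 2,870.31 thousand.
After the second change, unemployed and labor force both rise by 178.70 → E = 2,535.57, U = 513.44, labor force = 3,049.01 thousand.
New unemployment rate = 513.44 / 3,049.01 = 16.84%.
Change = 16.84% − 10.40% = +6.44 percentage points.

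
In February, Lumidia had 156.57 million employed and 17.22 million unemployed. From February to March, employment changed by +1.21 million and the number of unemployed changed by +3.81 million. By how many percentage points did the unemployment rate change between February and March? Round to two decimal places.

February: labor force = 156.57 + 17.22 = 173.79; u = 17.22/173.79 = 9.91%.
March: labor force = 157.78 + 21.03 = 178.81; u = 21.03/178.81 = 11.76%.
Change = 11.76% − 9.91% = +1.85 pp.

The unemployment rate changed by +1.85 percentage points.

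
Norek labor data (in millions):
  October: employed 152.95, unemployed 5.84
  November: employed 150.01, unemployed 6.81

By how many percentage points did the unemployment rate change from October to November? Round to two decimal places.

October: labor force = 152.95 + 5.84 = 158.79; u = 5.84/158.79 = 3.68%.
November: labor force = 150.01 + 6.81 = 156.82; u = 6.81/156.82 = 4.34%.
Change = 4.34% − 3.68% = +0.66 pp.

The unemployment rate changed by +0.66 percentage points.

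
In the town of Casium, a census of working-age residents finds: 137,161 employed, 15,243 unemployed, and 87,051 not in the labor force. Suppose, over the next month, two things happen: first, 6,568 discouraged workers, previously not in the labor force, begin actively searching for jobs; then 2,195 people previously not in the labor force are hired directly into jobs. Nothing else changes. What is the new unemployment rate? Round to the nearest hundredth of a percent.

Initially, labor force = 137,161 + 15,243 = 152,404, so u = 15,243/152,404 = 10.00%.
After the first change, unemployed and labor force both rise by 6,568 → E = 137,161, U = 21,811, labor force = 158,972.
After the second change, employed and labor force both rise by 2,195; unemployed unchanged → E = 139,356, U = 21,811, labor force = 161,167.
New unemployment rate = 21,811 / 161,167 = 13.53%.

New unemployment rate ≈ 13.53%.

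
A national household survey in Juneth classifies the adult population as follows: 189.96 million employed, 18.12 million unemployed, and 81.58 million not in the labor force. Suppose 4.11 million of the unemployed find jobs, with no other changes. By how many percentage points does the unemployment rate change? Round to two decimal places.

Initially, labor force = 189.96 + 18.12 = 208.08 million, so u = 18.12/208.08 = 8.71%.
After the change, unemployed falls and employed rises by 4.11; labor force unchanged → E = 194.07, U = 14.01, labor force = 208.08 million.
New unemployment rate = 14.01 / 208.08 = 6.73%.
Change = 6.73% − 8.71% = −1.98 percentage points.

The unemployment rate changes by −1.98 percentage points.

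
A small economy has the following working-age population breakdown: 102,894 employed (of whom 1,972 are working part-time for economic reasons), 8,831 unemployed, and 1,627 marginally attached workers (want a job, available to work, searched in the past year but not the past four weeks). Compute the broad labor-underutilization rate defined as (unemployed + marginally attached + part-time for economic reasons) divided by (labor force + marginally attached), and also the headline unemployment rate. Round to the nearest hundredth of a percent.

Broad underutilization rate ≈ 10.97%; headline unemployment rate ≈ 7.90%.

Labor force = 102,894 + 8,831 = 111,725.
Numerator = 8,831 + 1,627 + 1,972 = 12,430.
Denominator = 111,725 + 1,627 = 113,352.
Broad rate = 12,430 / 113,352 = 10.97%.
Headline unemployment rate = 8,831 / 111,725 = 7.90%.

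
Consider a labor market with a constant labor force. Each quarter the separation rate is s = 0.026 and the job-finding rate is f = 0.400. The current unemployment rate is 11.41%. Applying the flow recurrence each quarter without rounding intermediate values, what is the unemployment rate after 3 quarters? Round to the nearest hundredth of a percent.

Unemployment rate after three quarters ≈ 7.11%.

With a fixed labor force, u_{t+1} = u_t + s·(1−u_t) − f·u_t = u_t·(1−s−f) + s.
Here 1−s−f = 0.574 and s = 0.026.
u_1 = 0.114100 × 0.574 + 0.026 = 0.091493.
u_2 = 0.091493 × 0.574 + 0.026 = 0.078517.
u_3 = 0.078517 × 0.574 + 0.026 = 0.071069.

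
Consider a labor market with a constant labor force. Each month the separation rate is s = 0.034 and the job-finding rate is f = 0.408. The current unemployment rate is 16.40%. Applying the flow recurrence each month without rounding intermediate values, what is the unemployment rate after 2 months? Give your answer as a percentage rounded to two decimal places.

With a fixed labor force, u_{t+1} = u_t + s·(1−u_t) − f·u_t = u_t·(1−s−f) + s.
Here 1−s−f = 0.558 and s = 0.034.
u_1 = 0.164000 × 0.558 + 0.034 = 0.125512.
u_2 = 0.125512 × 0.558 + 0.034 = 0.104036.

Unemployment rate after two months ≈ 10.40%.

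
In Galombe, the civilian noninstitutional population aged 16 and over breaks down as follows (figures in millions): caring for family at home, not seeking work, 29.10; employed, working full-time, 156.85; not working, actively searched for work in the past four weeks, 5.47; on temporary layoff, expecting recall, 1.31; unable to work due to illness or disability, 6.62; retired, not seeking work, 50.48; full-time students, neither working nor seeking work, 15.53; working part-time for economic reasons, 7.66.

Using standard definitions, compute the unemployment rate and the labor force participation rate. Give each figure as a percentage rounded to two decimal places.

Employed = 156.85 + 7.66 = 164.51 million (anyone who worked, including part-time for economic reasons, counts as employed).
Unemployed = 5.47 + 1.31 = 6.78 million (jobless and actively searching, or on temporary layoff).
Labor force = 164.51 + 6.78 = 171.29 million.
Not in labor force = 29.10 + 6.62 + 50.48 + 15.53 = 101.73 million (those not working and not actively searching are outside the labor force).
Civilian working-age population = 171.29 + 101.73 = 273.02 million.
Unemployment rate = 6.78 / 171.29 = 3.96%.
Labor force participation rate = 171.29 / 273.02 = 62.74%.

Unemployment rate ≈ 3.96%; labor force participation rate ≈ 62.74%.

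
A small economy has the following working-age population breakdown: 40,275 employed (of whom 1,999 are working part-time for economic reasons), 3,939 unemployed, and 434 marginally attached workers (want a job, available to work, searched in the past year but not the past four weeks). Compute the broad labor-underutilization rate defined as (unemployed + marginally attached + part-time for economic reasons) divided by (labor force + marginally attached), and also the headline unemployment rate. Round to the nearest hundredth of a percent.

Labor force = 40,275 + 3,939 = 44,214.
Numerator = 3,939 + 434 + 1,999 = 6,372.
Denominator = 44,214 + 434 = 44,648.
Broad rate = 6,372 / 44,648 = 14.27%.
Headline unemployment rate = 3,939 / 44,214 = 8.91%.

Broad underutilization rate ≈ 14.27%; headline unemployment rate ≈ 8.91%.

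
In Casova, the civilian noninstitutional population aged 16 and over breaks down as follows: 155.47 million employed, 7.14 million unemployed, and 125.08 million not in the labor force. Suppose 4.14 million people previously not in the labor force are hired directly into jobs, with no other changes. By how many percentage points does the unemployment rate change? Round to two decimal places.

The unemployment rate changes by −0.11 percentage points.

Initially, labor force = 155.47 + 7.14 = 162.61 million, so u = 7.14/162.61 = 4.39%.
After the change, employed and labor force both rise by 4.14; unemployed unchanged → E = 159.61, U = 7.14, labor force = 166.75 million.
New unemployment rate = 7.14 / 166.75 = 4.28%.
Change = 4.28% − 4.39% = −0.11 percentage points.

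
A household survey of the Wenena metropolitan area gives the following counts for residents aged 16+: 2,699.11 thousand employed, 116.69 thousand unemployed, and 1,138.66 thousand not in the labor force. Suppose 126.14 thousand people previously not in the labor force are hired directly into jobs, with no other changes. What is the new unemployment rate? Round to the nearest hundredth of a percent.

Initially, labor force = 2,699.11 + 116.69 = 2,815.80 thousand, so u = 116.69/2,815.80 = 4.14%.
After the change, employed and labor force both rise by 126.14; unemployed unchanged → E = 2,825.25, U = 116.69, labor force = 2,941.94 thousand.
New unemployment rate = 116.69 / 2,941.94 = 3.97%.

New unemployment rate ≈ 3.97%.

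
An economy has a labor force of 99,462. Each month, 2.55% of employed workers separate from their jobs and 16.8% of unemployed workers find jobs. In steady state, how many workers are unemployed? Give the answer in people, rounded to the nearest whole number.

Steady-state unemployment rate u* = s/(s+f) = 2.55/(2.55+16.8) = 0.131783.
Unemployed = u* × labor force = 0.131783 × 99,462 ≈ 13,107.

About 13,107 are unemployed in steady state.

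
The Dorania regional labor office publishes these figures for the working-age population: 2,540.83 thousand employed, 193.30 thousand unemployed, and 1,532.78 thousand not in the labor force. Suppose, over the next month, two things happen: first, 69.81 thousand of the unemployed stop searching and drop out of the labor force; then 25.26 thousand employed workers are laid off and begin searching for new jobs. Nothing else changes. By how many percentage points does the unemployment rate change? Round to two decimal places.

Initially, labor force = 2,540.83 + 193.30 = 2,734.13 thousand, so u = 193.30/2,734.13 = 7.07%.
After the first change, unemployed and labor force both fall by 69.81 → E = 2,540.83, U = 123.49, labor force = 2,664.32 thousand.
After the second change, employed falls and unemployed rises by 25.26; labor force unchanged → E = 2,515.57, U = 148.75, labor force = 2,664.32 thousand.
New unemployment rate = 148.75 / 2,664.32 = 5.58%.
Change = 5.58% − 7.07% = −1.49 percentage points.

The unemployment rate changes by −1.49 percentage points.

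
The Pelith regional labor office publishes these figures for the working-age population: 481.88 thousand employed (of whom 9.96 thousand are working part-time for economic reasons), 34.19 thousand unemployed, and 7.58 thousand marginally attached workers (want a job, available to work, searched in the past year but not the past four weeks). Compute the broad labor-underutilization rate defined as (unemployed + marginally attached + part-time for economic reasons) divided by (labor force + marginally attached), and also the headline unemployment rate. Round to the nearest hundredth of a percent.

Labor force = 481.88 + 34.19 = 516.07 thousand.
Numerator = 34.19 + 7.58 + 9.96 = 51.73 thousand.
Denominator = 516.07 + 7.58 = 523.65 thousand.
Broad rate = 51.73 / 523.65 = 9.88%.
Headline unemployment rate = 34.19 / 516.07 = 6.63%.

Broad underutilization rate ≈ 9.88%; headline unemployment rate ≈ 6.63%.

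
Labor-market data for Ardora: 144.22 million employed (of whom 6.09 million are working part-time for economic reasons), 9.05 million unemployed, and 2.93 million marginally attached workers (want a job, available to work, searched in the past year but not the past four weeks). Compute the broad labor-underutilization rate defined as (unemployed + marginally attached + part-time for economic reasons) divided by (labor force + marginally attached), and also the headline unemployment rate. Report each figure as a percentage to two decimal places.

Labor force = 144.22 + 9.05 = 153.27 million.
Numerator = 9.05 + 2.93 + 6.09 = 18.07 million.
Denominator = 153.27 + 2.93 = 156.20 million.
Broad rate = 18.07 / 156.20 = 11.57%.
Headline unemployment rate = 9.05 / 153.27 = 5.90%.

Broad underutilization rate ≈ 11.57%; headline unemployment rate ≈ 5.90%.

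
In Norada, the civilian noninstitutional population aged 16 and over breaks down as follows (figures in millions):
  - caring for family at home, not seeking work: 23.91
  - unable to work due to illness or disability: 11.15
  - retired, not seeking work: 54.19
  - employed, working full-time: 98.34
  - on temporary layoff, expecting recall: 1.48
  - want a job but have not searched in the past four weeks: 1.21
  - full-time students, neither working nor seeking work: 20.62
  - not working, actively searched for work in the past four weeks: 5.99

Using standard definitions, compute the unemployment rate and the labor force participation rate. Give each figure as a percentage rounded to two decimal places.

Employed = 98.34 million.
Unemployed = 1.48 + 5.99 = 7.47 million (jobless and actively searching, or on temporary layoff).
Labor force = 98.34 + 7.47 = 105.81 million.
Not in labor force = 23.91 + 11.15 + 54.19 + 1.21 + 20.62 = 111.08 million (those not working and not actively searching are outside the labor force — including those who want a job but have given up searching).
Civilian working-age population = 105.81 + 111.08 = 216.89 million.
Unemployment rate = 7.47 / 105.81 = 7.06%.
Labor force participation rate = 105.81 / 216.89 = 48.79%.

Unemployment rate ≈ 7.06%; labor force participation rate ≈ 48.79%.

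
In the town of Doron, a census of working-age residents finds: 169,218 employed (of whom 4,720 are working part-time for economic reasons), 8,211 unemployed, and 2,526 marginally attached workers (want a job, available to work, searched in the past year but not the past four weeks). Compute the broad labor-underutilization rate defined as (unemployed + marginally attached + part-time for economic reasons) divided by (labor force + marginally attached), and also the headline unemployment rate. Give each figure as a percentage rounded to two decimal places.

Broad underutilization rate ≈ 8.59%; headline unemployment rate ≈ 4.63%.

Labor force = 169,218 + 8,211 = 177,429.
Numerator = 8,211 + 2,526 + 4,720 = 15,457.
Denominator = 177,429 + 2,526 = 179,955.
Broad rate = 15,457 / 179,955 = 8.59%.
Headline unemployment rate = 8,211 / 177,429 = 4.63%.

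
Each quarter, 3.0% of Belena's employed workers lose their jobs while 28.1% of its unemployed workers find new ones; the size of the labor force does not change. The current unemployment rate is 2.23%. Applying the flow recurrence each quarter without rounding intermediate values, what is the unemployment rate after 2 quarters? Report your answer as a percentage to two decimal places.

Unemployment rate after two quarters ≈ 6.13%.

With a fixed labor force, u_{t+1} = u_t + s·(1−u_t) − f·u_t = u_t·(1−s−f) + s.
Here 1−s−f = 0.689 and s = 0.030.
u_1 = 0.022300 × 0.689 + 0.030 = 0.045365.
u_2 = 0.045365 × 0.689 + 0.030 = 0.061256.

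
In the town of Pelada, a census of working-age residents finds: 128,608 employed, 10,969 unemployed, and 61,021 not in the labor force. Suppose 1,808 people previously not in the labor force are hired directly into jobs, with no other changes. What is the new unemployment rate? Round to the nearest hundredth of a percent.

New unemployment rate ≈ 7.76%.

Initially, labor force = 128,608 + 10,969 = 139,577, so u = 10,969/139,577 = 7.86%.
After the change, employed and labor force both rise by 1,808; unemployed unchanged → E = 130,416, U = 10,969, labor force = 141,385.
New unemployment rate = 10,969 / 141,385 = 7.76%.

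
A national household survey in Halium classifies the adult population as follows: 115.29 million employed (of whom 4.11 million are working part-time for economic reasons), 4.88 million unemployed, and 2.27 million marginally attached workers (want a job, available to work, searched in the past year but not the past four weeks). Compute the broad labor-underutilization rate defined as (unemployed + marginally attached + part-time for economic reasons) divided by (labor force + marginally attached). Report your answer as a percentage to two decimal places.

Labor force = 115.29 + 4.88 = 120.17 million.
Numerator = 4.88 + 2.27 + 4.11 = 11.26 million.
Denominator = 120.17 + 2.27 = 122.44 million.
Broad rate = 11.26 / 122.44 = 9.20%.

Broad underutilization rate ≈ 9.20%.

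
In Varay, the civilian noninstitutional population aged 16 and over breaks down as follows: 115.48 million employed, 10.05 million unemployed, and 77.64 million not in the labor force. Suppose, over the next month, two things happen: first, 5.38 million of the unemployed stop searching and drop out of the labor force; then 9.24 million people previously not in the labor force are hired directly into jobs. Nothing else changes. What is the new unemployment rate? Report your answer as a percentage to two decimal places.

New unemployment rate ≈ 3.61%.

Initially, labor force = 115.48 + 10.05 = 125.53 million, so u = 10.05/125.53 = 8.01%.
After the first change, unemployed and labor force both fall by 5.38 → E = 115.48, U = 4.67, labor force = 120.15 million.
After the second change, employed and labor force both rise by 9.24; unemployed unchanged → E = 124.72, U = 4.67, labor force = 129.39 million.
New unemployment rate = 4.67 / 129.39 = 3.61%.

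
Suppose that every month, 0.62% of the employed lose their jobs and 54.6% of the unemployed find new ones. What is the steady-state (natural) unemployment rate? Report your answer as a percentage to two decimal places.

At steady state the flows balance: s·E = f·U, so U/(E+U) = s/(s+f).
u* = 0.62 / (0.62 + 54.6) = 0.62 / 55.22 = 1.12%.

Steady-state unemployment rate ≈ 1.12%.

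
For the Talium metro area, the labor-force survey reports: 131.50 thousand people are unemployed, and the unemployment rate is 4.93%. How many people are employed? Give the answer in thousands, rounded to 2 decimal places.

Labor force = U / u = 131.50 / 0.0493 ≈ 2,667.34 thousand.
Employed = labor force − unemployed = 2,667.34 − 131.50 = 2,535.84 thousand.

About 2,535.84 thousand are employed.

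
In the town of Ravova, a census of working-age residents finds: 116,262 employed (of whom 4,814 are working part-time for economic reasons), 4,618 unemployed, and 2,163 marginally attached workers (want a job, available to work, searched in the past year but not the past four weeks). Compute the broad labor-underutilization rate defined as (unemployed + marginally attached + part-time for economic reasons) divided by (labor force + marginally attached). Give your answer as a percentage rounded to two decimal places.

Labor force = 116,262 + 4,618 = 120,880.
Numerator = 4,618 + 2,163 + 4,814 = 11,595.
Denominator = 120,880 + 2,163 = 123,043.
Broad rate = 11,595 / 123,043 = 9.42%.

Broad underutilization rate ≈ 9.42%.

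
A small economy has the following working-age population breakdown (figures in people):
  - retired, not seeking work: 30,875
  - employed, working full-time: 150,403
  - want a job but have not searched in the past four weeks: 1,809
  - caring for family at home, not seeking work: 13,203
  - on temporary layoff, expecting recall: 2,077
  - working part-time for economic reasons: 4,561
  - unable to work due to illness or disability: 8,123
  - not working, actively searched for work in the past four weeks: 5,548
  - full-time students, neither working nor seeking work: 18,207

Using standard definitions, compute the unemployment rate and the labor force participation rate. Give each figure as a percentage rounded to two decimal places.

Unemployment rate ≈ 4.69%; labor force participation rate ≈ 69.24%.

Employed = 150,403 + 4,561 = 154,964 (anyone who worked, including part-time for economic reasons, counts as employed).
Unemployed = 2,077 + 5,548 = 7,625 (jobless and actively searching, or on temporary layoff).
Labor force = 154,964 + 7,625 = 162,589.
Not in labor force = 30,875 + 1,809 + 13,203 + 8,123 + 18,207 = 72,217 (those not working and not actively searching are outside the labor force — including those who want a job but have given up searching).
Civilian working-age population = 162,589 + 72,217 = 234,806.
Unemployment rate = 7,625 / 162,589 = 4.69%.
Labor force participation rate = 162,589 / 234,806 = 69.24%.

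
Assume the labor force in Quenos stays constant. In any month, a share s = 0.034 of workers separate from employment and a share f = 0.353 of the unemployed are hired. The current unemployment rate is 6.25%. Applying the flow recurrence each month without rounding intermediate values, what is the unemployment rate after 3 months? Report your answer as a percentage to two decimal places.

With a fixed labor force, u_{t+1} = u_t + s·(1−u_t) − f·u_t = u_t·(1−s−f) + s.
Here 1−s−f = 0.613 and s = 0.034.
u_1 = 0.062500 × 0.613 + 0.034 = 0.072313.
u_2 = 0.072313 × 0.613 + 0.034 = 0.078328.
u_3 = 0.078328 × 0.613 + 0.034 = 0.082015.

Unemployment rate after three months ≈ 8.20%.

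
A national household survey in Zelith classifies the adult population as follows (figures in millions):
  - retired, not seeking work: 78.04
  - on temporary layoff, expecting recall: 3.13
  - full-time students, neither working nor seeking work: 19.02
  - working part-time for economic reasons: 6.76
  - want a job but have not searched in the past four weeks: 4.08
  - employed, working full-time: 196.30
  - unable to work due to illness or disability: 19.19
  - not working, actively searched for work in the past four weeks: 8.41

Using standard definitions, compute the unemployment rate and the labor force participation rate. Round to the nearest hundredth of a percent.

Employed = 6.76 + 196.30 = 203.06 million (anyone who worked, including part-time for economic reasons, counts as employed).
Unemployed = 3.13 + 8.41 = 11.54 million (jobless and actively searching, or on temporary layoff).
Labor force = 203.06 + 11.54 = 214.60 million.
Not in labor force = 78.04 + 19.02 + 4.08 + 19.19 = 120.33 million (those not working and not actively searching are outside the labor force — including those who want a job but have given up searching).
Civilian working-age population = 214.60 + 120.33 = 334.93 million.
Unemployment rate = 11.54 / 214.60 = 5.38%.
Labor force participation rate = 214.60 / 334.93 = 64.07%.

Unemployment rate ≈ 5.38%; labor force participation rate ≈ 64.07%.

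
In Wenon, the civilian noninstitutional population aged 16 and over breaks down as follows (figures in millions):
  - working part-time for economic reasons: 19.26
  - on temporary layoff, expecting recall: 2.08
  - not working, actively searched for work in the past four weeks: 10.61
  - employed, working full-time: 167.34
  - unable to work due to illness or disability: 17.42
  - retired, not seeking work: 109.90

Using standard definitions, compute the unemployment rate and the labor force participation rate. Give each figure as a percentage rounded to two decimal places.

Unemployment rate ≈ 6.37%; labor force participation rate ≈ 61.02%.

Employed = 19.26 + 167.34 = 186.60 million (anyone who worked, including part-time for economic reasons, counts as employed).
Unemployed = 2.08 + 10.61 = 12.69 million (jobless and actively searching, or on temporary layoff).
Labor force = 186.60 + 12.69 = 199.29 million.
Not in labor force = 17.42 + 109.90 = 127.32 million (those not working and not actively searching are outside the labor force).
Civilian working-age population = 199.29 + 127.32 = 326.61 million.
Unemployment rate = 12.69 / 199.29 = 6.37%.
Labor force participation rate = 199.29 / 326.61 = 61.02%.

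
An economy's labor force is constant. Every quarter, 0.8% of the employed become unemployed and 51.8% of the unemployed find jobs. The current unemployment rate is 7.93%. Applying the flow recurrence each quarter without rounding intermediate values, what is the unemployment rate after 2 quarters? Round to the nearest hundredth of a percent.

With a fixed labor force, u_{t+1} = u_t + s·(1−u_t) − f·u_t = u_t·(1−s−f) + s.
Here 1−s−f = 0.474 and s = 0.008.
u_1 = 0.079300 × 0.474 + 0.008 = 0.045588.
u_2 = 0.045588 × 0.474 + 0.008 = 0.029609.

Unemployment rate after two quarters ≈ 2.96%.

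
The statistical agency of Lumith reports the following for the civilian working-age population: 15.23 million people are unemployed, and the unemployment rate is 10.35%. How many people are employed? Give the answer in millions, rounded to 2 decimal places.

About 131.92 million are employed.

Labor force = U / u = 15.23 / 0.1035 ≈ 147.15 million.
Employed = labor force − unemployed = 147.15 − 15.23 = 131.92 million.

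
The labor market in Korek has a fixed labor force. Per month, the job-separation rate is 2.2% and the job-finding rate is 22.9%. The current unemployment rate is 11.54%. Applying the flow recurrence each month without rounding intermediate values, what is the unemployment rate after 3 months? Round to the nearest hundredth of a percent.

With a fixed labor force, u_{t+1} = u_t + s·(1−u_t) − f·u_t = u_t·(1−s−f) + s.
Here 1−s−f = 0.749 and s = 0.022.
u_1 = 0.115400 × 0.749 + 0.022 = 0.108435.
u_2 = 0.108435 × 0.749 + 0.022 = 0.103218.
u_3 = 0.103218 × 0.749 + 0.022 = 0.099310.

Unemployment rate after three months ≈ 9.93%.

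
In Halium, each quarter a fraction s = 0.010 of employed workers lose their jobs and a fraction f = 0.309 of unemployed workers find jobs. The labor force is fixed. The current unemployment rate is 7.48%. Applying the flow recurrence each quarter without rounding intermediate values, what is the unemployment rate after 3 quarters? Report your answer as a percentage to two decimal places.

Unemployment rate after three quarters ≈ 4.51%.

With a fixed labor force, u_{t+1} = u_t + s·(1−u_t) − f·u_t = u_t·(1−s−f) + s.
Here 1−s−f = 0.681 and s = 0.010.
u_1 = 0.074800 × 0.681 + 0.010 = 0.060939.
u_2 = 0.060939 × 0.681 + 0.010 = 0.051499.
u_3 = 0.051499 × 0.681 + 0.010 = 0.045071.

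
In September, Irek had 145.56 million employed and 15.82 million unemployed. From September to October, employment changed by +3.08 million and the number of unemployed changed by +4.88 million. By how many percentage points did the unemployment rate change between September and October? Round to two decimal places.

The unemployment rate changed by +2.42 percentage points.

September: labor force = 145.56 + 15.82 = 161.38; u = 15.82/161.38 = 9.80%.
October: labor force = 148.64 + 20.70 = 169.34; u = 20.70/169.34 = 12.22%.
Change = 12.22% − 9.80% = +2.42 pp.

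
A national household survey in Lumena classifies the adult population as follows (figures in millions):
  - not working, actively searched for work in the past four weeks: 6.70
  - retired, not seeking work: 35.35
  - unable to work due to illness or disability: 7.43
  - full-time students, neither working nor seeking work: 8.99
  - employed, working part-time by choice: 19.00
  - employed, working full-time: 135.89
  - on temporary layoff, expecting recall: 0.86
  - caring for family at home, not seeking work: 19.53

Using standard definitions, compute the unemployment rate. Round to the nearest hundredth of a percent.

Unemployment rate ≈ 4.65%.

Employed = 19.00 + 135.89 = 154.89 million.
Unemployed = 6.70 + 0.86 = 7.56 million (jobless and actively searching, or on temporary layoff).
Labor force = 154.89 + 7.56 = 162.45 million.
Unemployment rate = 7.56 / 162.45 = 4.65%.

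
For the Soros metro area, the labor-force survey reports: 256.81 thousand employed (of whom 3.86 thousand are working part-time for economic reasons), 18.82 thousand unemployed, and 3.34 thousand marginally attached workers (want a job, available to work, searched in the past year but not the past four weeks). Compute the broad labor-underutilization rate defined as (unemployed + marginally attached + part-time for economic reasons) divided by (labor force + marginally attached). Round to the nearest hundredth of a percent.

Broad underutilization rate ≈ 9.33%.

Labor force = 256.81 + 18.82 = 275.63 thousand.
Numerator = 18.82 + 3.34 + 3.86 = 26.02 thousand.
Denominator = 275.63 + 3.34 = 278.97 thousand.
Broad rate = 26.02 / 278.97 = 9.33%.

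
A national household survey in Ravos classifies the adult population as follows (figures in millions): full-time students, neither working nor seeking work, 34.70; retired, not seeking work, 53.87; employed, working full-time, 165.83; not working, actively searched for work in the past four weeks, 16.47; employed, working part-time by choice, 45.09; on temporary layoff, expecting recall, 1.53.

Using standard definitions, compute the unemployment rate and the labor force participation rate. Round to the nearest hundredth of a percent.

Unemployment rate ≈ 7.86%; labor force participation rate ≈ 72.10%.

Employed = 165.83 + 45.09 = 210.92 million.
Unemployed = 16.47 + 1.53 = 18.00 million (jobless and actively searching, or on temporary layoff).
Labor force = 210.92 + 18.00 = 228.92 million.
Not in labor force = 34.70 + 53.87 = 88.57 million (those not working and not actively searching are outside the labor force).
Civilian working-age population = 228.92 + 88.57 = 317.49 million.
Unemployment rate = 18.00 / 228.92 = 7.86%.
Labor force participation rate = 228.92 / 317.49 = 72.10%.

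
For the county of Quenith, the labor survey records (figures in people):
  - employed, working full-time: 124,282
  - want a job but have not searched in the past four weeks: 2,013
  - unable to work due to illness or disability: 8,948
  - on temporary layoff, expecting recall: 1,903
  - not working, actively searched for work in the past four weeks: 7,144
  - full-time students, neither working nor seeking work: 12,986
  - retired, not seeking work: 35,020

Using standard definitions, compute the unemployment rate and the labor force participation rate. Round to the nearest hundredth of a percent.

Unemployment rate ≈ 6.79%; labor force participation rate ≈ 69.34%.

Employed = 124,282.
Unemployed = 1,903 + 7,144 = 9,047 (jobless and actively searching, or on temporary layoff).
Labor force = 124,282 + 9,047 = 133,329.
Not in labor force = 2,013 + 8,948 + 12,986 + 35,020 = 58,967 (those not working and not actively searching are outside the labor force — including those who want a job but have given up searching).
Civilian working-age population = 133,329 + 58,967 = 192,296.
Unemployment rate = 9,047 / 133,329 = 6.79%.
Labor force participation rate = 133,329 / 192,296 = 69.34%.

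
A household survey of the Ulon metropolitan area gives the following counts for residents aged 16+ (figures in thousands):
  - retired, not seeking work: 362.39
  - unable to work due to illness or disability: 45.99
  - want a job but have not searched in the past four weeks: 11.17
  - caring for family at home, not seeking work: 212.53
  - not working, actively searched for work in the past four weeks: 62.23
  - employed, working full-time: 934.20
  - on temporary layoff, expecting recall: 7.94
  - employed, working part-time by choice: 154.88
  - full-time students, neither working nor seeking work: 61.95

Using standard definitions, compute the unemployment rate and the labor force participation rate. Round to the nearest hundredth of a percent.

Unemployment rate ≈ 6.05%; labor force participation rate ≈ 62.55%.

Employed = 934.20 + 154.88 = 1,089.08 thousand.
Unemployed = 62.23 + 7.94 = 70.17 thousand (jobless and actively searching, or on temporary layoff).
Labor force = 1,089.08 + 70.17 = 1,159.25 thousand.
Not in labor force = 362.39 + 45.99 + 11.17 + 212.53 + 61.95 = 694.03 thousand (those not working and not actively searching are outside the labor force — including those who want a job but have given up searching).
Civilian working-age population = 1,159.25 + 694.03 = 1,853.28 thousand.
Unemployment rate = 70.17 / 1,159.25 = 6.05%.
Labor force participation rate = 1,159.25 / 1,853.28 = 62.55%.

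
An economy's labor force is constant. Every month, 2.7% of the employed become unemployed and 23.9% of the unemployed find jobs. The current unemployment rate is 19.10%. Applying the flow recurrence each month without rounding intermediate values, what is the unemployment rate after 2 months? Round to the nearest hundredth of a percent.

With a fixed labor force, u_{t+1} = u_t + s·(1−u_t) − f·u_t = u_t·(1−s−f) + s.
Here 1−s−f = 0.734 and s = 0.027.
u_1 = 0.191000 × 0.734 + 0.027 = 0.167194.
u_2 = 0.167194 × 0.734 + 0.027 = 0.149720.

Unemployment rate after two months ≈ 14.97%.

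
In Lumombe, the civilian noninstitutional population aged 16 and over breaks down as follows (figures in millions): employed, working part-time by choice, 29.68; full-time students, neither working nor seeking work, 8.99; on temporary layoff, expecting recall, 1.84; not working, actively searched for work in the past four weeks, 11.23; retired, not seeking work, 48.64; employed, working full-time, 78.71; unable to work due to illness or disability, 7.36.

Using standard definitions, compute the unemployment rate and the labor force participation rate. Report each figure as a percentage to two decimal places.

Unemployment rate ≈ 10.76%; labor force participation rate ≈ 65.14%.

Employed = 29.68 + 78.71 = 108.39 million.
Unemployed = 1.84 + 11.23 = 13.07 million (jobless and actively searching, or on temporary layoff).
Labor force = 108.39 + 13.07 = 121.46 million.
Not in labor force = 8.99 + 48.64 + 7.36 = 64.99 million (those not working and not actively searching are outside the labor force).
Civilian working-age population = 121.46 + 64.99 = 186.45 million.
Unemployment rate = 13.07 / 121.46 = 10.76%.
Labor force participation rate = 121.46 / 186.45 = 65.14%.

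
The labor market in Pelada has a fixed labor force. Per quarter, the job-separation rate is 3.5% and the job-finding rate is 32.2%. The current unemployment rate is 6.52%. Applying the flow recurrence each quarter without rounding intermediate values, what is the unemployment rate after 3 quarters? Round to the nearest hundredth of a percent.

Unemployment rate after three quarters ≈ 8.93%.

With a fixed labor force, u_{t+1} = u_t + s·(1−u_t) − f·u_t = u_t·(1−s−f) + s.
Here 1−s−f = 0.643 and s = 0.035.
u_1 = 0.065200 × 0.643 + 0.035 = 0.076924.
u_2 = 0.076924 × 0.643 + 0.035 = 0.084462.
u_3 = 0.084462 × 0.643 + 0.035 = 0.089309.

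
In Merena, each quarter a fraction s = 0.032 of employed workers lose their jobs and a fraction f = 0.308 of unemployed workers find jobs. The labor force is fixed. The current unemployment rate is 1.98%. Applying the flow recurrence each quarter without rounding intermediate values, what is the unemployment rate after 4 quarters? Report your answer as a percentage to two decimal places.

Unemployment rate after four quarters ≈ 8.00%.

With a fixed labor force, u_{t+1} = u_t + s·(1−u_t) − f·u_t = u_t·(1−s−f) + s.
Here 1−s−f = 0.660 and s = 0.032.
u_1 = 0.019800 × 0.660 + 0.032 = 0.045068.
u_2 = 0.045068 × 0.660 + 0.032 = 0.061745.
u_3 = 0.061745 × 0.660 + 0.032 = 0.072752.
u_4 = 0.072752 × 0.660 + 0.032 = 0.080016.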